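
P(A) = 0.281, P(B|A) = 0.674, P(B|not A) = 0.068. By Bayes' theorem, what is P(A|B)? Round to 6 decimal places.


P(A|B) = P(B|A)*P(A) / P(B), P(B) = P(B|A)*P(A) + P(B|not A)*P(not A)
P(B|A)*P(A) = 0.674 * 0.281 = 0.189394
P(B|not A)*P(not A) = 0.068 * 0.719 = 0.048892
P(B) = 0.189394 + 0.048892 = 0.238286
P(A|B) = 0.189394 / 0.238286 ≈ 0.79481799

0.794818


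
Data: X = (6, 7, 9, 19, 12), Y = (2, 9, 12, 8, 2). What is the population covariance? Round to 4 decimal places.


Cov = (1/n)*sum((xi-xbar)(yi-ybar))
n = 5, xbar = 53/5 = 10.6, ybar = 33/5 = 6.6
sum((xi-xbar)(yi-ybar)) = 9.2
Cov = 9.2 / 5 = 1.84

1.8400


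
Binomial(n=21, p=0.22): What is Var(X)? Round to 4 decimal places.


Var = n*p*(1-p) = 21 * 0.22 * 0.78 = 3.6036

3.6036


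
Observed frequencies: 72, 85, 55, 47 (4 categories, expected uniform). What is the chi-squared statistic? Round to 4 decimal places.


chi2 = sum((O-E)^2/E), E = total/4
total = 259, E = 259/4 = 64.75
(72 - 64.75)^2 / 64.75 = 52.5625 / 64.75 = 841/1036 ≈ 0.811776
(85 - 64.75)^2 / 64.75 = 410.0625 / 64.75 = 6561/1036 ≈ 6.333012
(55 - 64.75)^2 / 64.75 = 95.0625 / 64.75 = 1521/1036 ≈ 1.468147
(47 - 64.75)^2 / 64.75 = 315.0625 / 64.75 = 5041/1036 ≈ 4.865830
chi2 = 3491/259 ≈ 13.478764

13.4788


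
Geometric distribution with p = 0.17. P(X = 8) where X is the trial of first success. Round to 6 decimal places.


P = (1-p)^(k-1) * p
(1-p)^(k-1) = 0.83^7 ≈ 0.2713605
P = 0.2713605 * 0.17 ≈ 0.04613129

0.046131


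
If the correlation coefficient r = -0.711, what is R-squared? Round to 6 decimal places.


R^2 = r^2 = (-0.711)^2 = 0.505521

0.505521


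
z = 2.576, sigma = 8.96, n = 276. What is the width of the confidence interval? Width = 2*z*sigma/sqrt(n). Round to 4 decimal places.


width = 2*z*sigma/sqrt(n)
2*z*sigma = 2 * 2.576 * 8.96 = 46.16192
sqrt(276) ≈ 16.613248
width = 46.16192 / 16.613248 ≈ 2.778621

2.7786


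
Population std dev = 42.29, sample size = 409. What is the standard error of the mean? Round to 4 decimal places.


SE = sigma / sqrt(n)
sqrt(409) ≈ 20.223748
SE = 42.29 / 20.223748 ≈ 2.091106

2.0911


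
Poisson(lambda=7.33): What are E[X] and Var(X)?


E[X] = Var(X) = lambda = 7.33

7.33, 7.33


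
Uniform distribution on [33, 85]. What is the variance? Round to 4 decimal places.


Var = (b-a)^2 / 12
(b-a)^2 = (85 - 33)^2 = 2704
Var = 2704/12 ≈ 225.333333

225.3333


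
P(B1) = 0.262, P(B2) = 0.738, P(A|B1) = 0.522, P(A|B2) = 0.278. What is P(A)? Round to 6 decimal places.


P(A) = P(A|B1)*P(B1) + P(A|B2)*P(B2)
P(A|B1)*P(B1) = 0.522 * 0.262 = 0.136764
P(A|B2)*P(B2) = 0.278 * 0.738 = 0.205164
P(A) = 0.136764 + 0.205164 = 0.341928

0.341928


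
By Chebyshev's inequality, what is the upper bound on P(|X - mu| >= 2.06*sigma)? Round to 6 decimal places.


P <= 1/k^2
k^2 = 2.06^2 = 4.2436
1/k^2 = 1 / 4.2436 ≈ 0.23564898

0.235649


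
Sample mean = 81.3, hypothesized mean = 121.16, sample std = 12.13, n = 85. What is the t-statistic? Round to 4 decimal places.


t = (xbar - mu0) / (s/sqrt(n))
xbar - mu0 = 81.3 - 121.16 = -39.86
sqrt(85) ≈ 9.21954446
s/sqrt(n) = 12.13 / 9.21954446 ≈ 1.31568323
t = -39.86 / 1.31568323 ≈ -30.296046

-30.2960


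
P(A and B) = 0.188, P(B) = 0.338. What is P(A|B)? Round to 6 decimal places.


P(A|B) = P(A and B) / P(B) = 0.188 / 0.338 = 94/169 ≈ 0.55621302

0.556213


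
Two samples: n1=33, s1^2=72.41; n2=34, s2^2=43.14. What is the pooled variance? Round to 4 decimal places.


sp^2 = ((n1-1)*s1^2 + (n2-1)*s2^2)/(n1+n2-2)
(n1-1)*s1^2 = 32 * 72.41 = 2317.12
(n2-1)*s2^2 = 33 * 43.14 = 1423.62
numerator = 2317.12 + 1423.62 = 3740.74
n1+n2-2 = 65
sp^2 = 3740.74 / 65 = 187037/3250 ≈ 57.549846

57.5498


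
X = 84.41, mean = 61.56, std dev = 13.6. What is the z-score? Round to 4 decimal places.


z = (X - mu) / sigma
X - mu = 84.41 - 61.56 = 22.85
z = 22.85 / 13.6 = 457/272 ≈ 1.680147

1.6801


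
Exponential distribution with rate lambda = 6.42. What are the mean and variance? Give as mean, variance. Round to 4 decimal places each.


mean = 1/lam, var = 1/lam^2
mean = 1 / 6.42 = 50/321 ≈ 0.155763
lam^2 = 6.42^2 = 41.2164
var = 1 / 41.2164 ≈ 0.024262

0.1558, 0.0243


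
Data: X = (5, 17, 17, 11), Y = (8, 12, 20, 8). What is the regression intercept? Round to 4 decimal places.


a = ybar - b*xbar, where b = sum((xi-xbar)(yi-ybar)) / sum((xi-xbar)^2)
n = 4, xbar = 50/4 = 12.5, ybar = 48/4 = 12
Sxy = sum((xi-xbar)(yi-ybar)) = 72
Sxx = sum((xi-xbar)^2) = 99
b = Sxy / Sxx = 8/11 ≈ 0.727273
a = 12 - 0.727273 * 12.5 = 32/11 ≈ 2.909091

2.9091


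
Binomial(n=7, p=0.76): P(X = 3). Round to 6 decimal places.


P = C(n,k) * p^k * (1-p)^(n-k)
C(7,3) = 35
p^k = 0.76^3 = 0.438976
(1-p)^(n-k) = 0.24^4 = 0.00331776
P = 35 * 0.438976 * 0.00331776 ≈ 0.050975

0.050975


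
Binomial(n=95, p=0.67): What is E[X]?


E[X] = n*p = 95 * 0.67 = 63.65

63.65


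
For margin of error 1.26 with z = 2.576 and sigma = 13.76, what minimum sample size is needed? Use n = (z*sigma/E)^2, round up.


z*sigma/E = 2.576 * 13.76 / 1.26 = 31648/1125 ≈ 28.131556
(z*sigma/E)^2 ≈ 791.384418
round up: n = 792

792


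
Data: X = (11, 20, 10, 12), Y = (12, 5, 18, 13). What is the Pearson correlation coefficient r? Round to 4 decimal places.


r = sum((xi-xbar)(yi-ybar)) / sqrt(sum((xi-xbar)^2) * sum((yi-ybar)^2))
n = 4, xbar = 53/4 = 13.25, ybar = 48/4 = 12
Sxy = sum((xi-xbar)(yi-ybar)) = -68
Sxx = sum((xi-xbar)^2) = 62.75
Syy = sum((yi-ybar)^2) = 86
sqrt(Sxx*Syy) ≈ 73.460874
r = Sxy / sqrt(Sxx*Syy) = -68 / 73.460874 ≈ -0.925663

-0.9257


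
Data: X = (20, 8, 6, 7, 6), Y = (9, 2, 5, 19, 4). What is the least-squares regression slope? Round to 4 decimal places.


b = sum((xi-xbar)(yi-ybar)) / sum((xi-xbar)^2)
n = 5, xbar = 47/5 = 9.4, ybar = 39/5 = 7.8
Sxy = sum((xi-xbar)(yi-ybar)) = 16.4
Sxx = sum((xi-xbar)^2) = 143.2
b = Sxy / Sxx = 41/358 ≈ 0.114525

0.1145


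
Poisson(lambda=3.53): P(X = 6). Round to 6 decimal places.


P = e^(-lam) * lam^k / k!
e^(-3.53) ≈ 0.02930492
lam^k = 3.53^6 ≈ 1934.854146
k! = 6! = 720
P = 0.02930492 * 1934.854146 / 720 ≈ 0.078751

0.078751


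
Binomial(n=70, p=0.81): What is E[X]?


E[X] = n*p = 70 * 0.81 = 56.7

56.7


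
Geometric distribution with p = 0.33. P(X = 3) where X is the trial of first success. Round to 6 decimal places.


P = (1-p)^(k-1) * p
(1-p)^(k-1) = 0.67^2 = 0.4489
P = 0.4489 * 0.33 = 0.148137

0.148137


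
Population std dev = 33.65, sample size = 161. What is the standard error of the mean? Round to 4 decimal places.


SE = sigma / sqrt(n)
sqrt(161) ≈ 12.688578
SE = 33.65 / 12.688578 ≈ 2.651992

2.6520


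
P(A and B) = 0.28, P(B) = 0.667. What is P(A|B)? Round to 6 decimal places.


P(A|B) = P(A and B) / P(B) = 0.28 / 0.667 = 280/667 ≈ 0.41979010

0.419790


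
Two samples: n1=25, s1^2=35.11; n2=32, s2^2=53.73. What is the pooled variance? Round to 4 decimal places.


sp^2 = ((n1-1)*s1^2 + (n2-1)*s2^2)/(n1+n2-2)
(n1-1)*s1^2 = 24 * 35.11 = 842.64
(n2-1)*s2^2 = 31 * 53.73 = 1665.63
numerator = 842.64 + 1665.63 = 2508.27
n1+n2-2 = 55
sp^2 = 2508.27 / 55 = 250827/5500 ≈ 45.604909

45.6049


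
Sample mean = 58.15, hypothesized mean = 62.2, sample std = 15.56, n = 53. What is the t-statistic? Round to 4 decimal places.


t = (xbar - mu0) / (s/sqrt(n))
xbar - mu0 = 58.15 - 62.2 = -4.05
sqrt(53) ≈ 7.28010989
s/sqrt(n) = 15.56 / 7.28010989 ≈ 2.13733038
t = -4.05 / 2.13733038 ≈ -1.894887

-1.8949


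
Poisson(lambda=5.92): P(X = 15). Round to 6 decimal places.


P = e^(-lam) * lam^k / k!
e^(-5.92) ≈ 0.002685200
lam^k = 5.92^15 ≈ 384437372952.544763
k! = 15! = 1307674368000
P = 0.002685200 * 384437372952.544763 / 1307674368000 ≈ 0.000789

0.000789


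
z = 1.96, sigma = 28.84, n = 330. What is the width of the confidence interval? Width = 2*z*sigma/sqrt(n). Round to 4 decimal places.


width = 2*z*sigma/sqrt(n)
2*z*sigma = 2 * 1.96 * 28.84 = 113.0528
sqrt(330) ≈ 18.165902
width = 113.0528 / 18.165902 ≈ 6.223352

6.2234


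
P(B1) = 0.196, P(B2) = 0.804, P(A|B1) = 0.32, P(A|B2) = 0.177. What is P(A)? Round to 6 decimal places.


P(A) = P(A|B1)*P(B1) + P(A|B2)*P(B2)
P(A|B1)*P(B1) = 0.32 * 0.196 = 0.06272
P(A|B2)*P(B2) = 0.177 * 0.804 = 0.142308
P(A) = 0.06272 + 0.142308 = 0.205028

0.205028


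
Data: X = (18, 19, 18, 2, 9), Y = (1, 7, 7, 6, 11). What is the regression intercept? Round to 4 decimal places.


a = ybar - b*xbar, where b = sum((xi-xbar)(yi-ybar)) / sum((xi-xbar)^2)
n = 5, xbar = 66/5 = 13.2, ybar = 32/5 = 6.4
Sxy = sum((xi-xbar)(yi-ybar)) = -34.4
Sxx = sum((xi-xbar)^2) = 222.8
b = Sxy / Sxx = -86/557 ≈ -0.154399
a = 6.4 - (-0.154399) * 13.2 = 4700/557 ≈ 8.438061

8.4381


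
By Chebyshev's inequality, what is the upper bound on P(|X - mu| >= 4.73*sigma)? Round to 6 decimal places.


P <= 1/k^2
k^2 = 4.73^2 = 22.3729
1/k^2 = 1 / 22.3729 ≈ 0.04469693

0.044697


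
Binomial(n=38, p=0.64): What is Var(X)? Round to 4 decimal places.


Var = n*p*(1-p) = 38 * 0.64 * 0.36 = 8.7552

8.7552


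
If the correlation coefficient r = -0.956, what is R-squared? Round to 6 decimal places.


R^2 = r^2 = (-0.956)^2 = 0.913936

0.913936


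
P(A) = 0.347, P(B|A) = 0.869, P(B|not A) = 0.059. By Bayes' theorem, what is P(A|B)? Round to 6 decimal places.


P(A|B) = P(B|A)*P(A) / P(B), P(B) = P(B|A)*P(A) + P(B|not A)*P(not A)
P(B|A)*P(A) = 0.869 * 0.347 = 0.301543
P(B|not A)*P(not A) = 0.059 * 0.653 = 0.038527
P(B) = 0.301543 + 0.038527 = 0.34007
P(A|B) = 0.301543 / 0.34007 ≈ 0.88670862

0.886709


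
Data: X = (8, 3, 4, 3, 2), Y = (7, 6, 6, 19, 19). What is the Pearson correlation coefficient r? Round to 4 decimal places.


r = sum((xi-xbar)(yi-ybar)) / sqrt(sum((xi-xbar)^2) * sum((yi-ybar)^2))
n = 5, xbar = 20/5 = 4, ybar = 57/5 = 11.4
Sxy = sum((xi-xbar)(yi-ybar)) = -35
Sxx = sum((xi-xbar)^2) = 22
Syy = sum((yi-ybar)^2) = 193.2
sqrt(Sxx*Syy) ≈ 65.195092
r = Sxy / sqrt(Sxx*Syy) = -35 / 65.195092 ≈ -0.536850

-0.5369


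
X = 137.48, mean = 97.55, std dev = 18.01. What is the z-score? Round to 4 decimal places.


z = (X - mu) / sigma
X - mu = 137.48 - 97.55 = 39.93
z = 39.93 / 18.01 = 3993/1801 ≈ 2.217102

2.2171


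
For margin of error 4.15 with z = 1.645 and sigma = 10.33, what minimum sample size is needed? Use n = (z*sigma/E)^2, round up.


z*sigma/E = 1.645 * 10.33 / 4.15 ≈ 4.094663
(z*sigma/E)^2 ≈ 16.766262
round up: n = 17

17


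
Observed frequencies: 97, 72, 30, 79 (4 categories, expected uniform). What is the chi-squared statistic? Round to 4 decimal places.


chi2 = sum((O-E)^2/E), E = total/4
total = 278, E = 278/4 = 69.5
(97 - 69.5)^2 / 69.5 = 756.25 / 69.5 = 3025/278 ≈ 10.881295
(72 - 69.5)^2 / 69.5 = 6.25 / 69.5 = 25/278 ≈ 0.089928
(30 - 69.5)^2 / 69.5 = 1560.25 / 69.5 = 6241/278 ≈ 22.449640
(79 - 69.5)^2 / 69.5 = 90.25 / 69.5 = 361/278 ≈ 1.298561
chi2 = 4826/139 ≈ 34.719424

34.7194


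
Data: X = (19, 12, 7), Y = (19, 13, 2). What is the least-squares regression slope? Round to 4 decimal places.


b = sum((xi-xbar)(yi-ybar)) / sum((xi-xbar)^2)
n = 3, xbar = 38/3 ≈ 12.666667, ybar = 34/3 ≈ 11.333333
Sxy = sum((xi-xbar)(yi-ybar)) = 301/3 ≈ 100.333333
Sxx = sum((xi-xbar)^2) = 218/3 ≈ 72.666667
b = Sxy / Sxx = 301/218 ≈ 1.380734

1.3807


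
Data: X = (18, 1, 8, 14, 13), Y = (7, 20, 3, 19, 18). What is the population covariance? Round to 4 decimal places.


Cov = (1/n)*sum((xi-xbar)(yi-ybar))
n = 5, xbar = 54/5 = 10.8, ybar = 67/5 = 13.4
sum((xi-xbar)(yi-ybar)) = -53.6
Cov = -53.6 / 5 = -10.72

-10.7200


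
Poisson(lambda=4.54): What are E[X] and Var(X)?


E[X] = Var(X) = lambda = 4.54

4.54, 4.54


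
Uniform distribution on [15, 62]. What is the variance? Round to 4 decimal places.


Var = (b-a)^2 / 12
(b-a)^2 = (62 - 15)^2 = 2209
Var = 2209/12 ≈ 184.083333

184.0833


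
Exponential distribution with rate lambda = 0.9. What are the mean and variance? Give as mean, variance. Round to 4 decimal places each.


mean = 1/lam, var = 1/lam^2
mean = 1 / 0.9 = 10/9 ≈ 1.111111
lam^2 = 0.9^2 = 0.81
var = 1 / 0.81 = 100/81 ≈ 1.234568

1.1111, 1.2346


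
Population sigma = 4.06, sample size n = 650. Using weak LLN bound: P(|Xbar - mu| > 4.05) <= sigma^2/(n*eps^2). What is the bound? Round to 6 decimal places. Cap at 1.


bound = min(1, sigma^2/(n*eps^2))
sigma^2 = 4.06^2 = 16.4836
n*eps^2 = 650 * 4.05^2 = 650 * 16.4025 = 10661.625
sigma^2/(n*eps^2) = 16.4836 / 10661.625 ≈ 0.00154607

0.001546


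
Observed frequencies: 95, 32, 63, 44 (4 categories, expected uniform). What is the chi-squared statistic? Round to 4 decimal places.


chi2 = sum((O-E)^2/E), E = total/4
total = 234, E = 234/4 = 58.5
(95 - 58.5)^2 / 58.5 = 1332.25 / 58.5 = 5329/234 ≈ 22.773504
(32 - 58.5)^2 / 58.5 = 702.25 / 58.5 = 2809/234 ≈ 12.004274
(63 - 58.5)^2 / 58.5 = 20.25 / 58.5 = 9/26 ≈ 0.346154
(44 - 58.5)^2 / 58.5 = 210.25 / 58.5 = 841/234 ≈ 3.594017
chi2 = 1510/39 ≈ 38.717949

38.7179


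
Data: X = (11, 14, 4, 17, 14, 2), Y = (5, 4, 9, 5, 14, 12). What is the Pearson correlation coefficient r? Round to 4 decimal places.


r = sum((xi-xbar)(yi-ybar)) / sqrt(sum((xi-xbar)^2) * sum((yi-ybar)^2))
n = 6, xbar = 62/6 = 31/3 ≈ 10.333333, ybar = 49/6 ≈ 8.166667
Sxy = sum((xi-xbar)(yi-ybar)) = -163/3 ≈ -54.333333
Sxx = sum((xi-xbar)^2) = 544/3 ≈ 181.333333
Syy = sum((yi-ybar)^2) = 521/6 ≈ 86.833333
sqrt(Sxx*Syy) ≈ 125.482181
r = Sxy / sqrt(Sxx*Syy) = -54.333333 / 125.482181 ≈ -0.432996

-0.4330


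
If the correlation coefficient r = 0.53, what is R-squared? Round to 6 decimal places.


R^2 = r^2 = (0.53)^2 = 0.2809

0.280900


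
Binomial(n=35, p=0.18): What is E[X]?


E[X] = n*p = 35 * 0.18 = 6.3

6.3


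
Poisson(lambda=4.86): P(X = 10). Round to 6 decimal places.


P = e^(-lam) * lam^k / k!
e^(-4.86) ≈ 0.007750484
lam^k = 4.86^10 ≈ 7351275.393965
k! = 10! = 3628800
P = 0.007750484 * 7351275.393965 / 3628800 ≈ 0.015701

0.015701


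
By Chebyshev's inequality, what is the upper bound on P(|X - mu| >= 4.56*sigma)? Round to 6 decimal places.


P <= 1/k^2
k^2 = 4.56^2 = 20.7936
1/k^2 = 1 / 20.7936 ≈ 0.04809172

0.048092


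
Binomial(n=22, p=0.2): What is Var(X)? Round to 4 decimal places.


Var = n*p*(1-p) = 22 * 0.2 * 0.8 = 3.52

3.5200


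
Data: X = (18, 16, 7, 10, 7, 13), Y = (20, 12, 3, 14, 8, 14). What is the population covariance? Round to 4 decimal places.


Cov = (1/n)*sum((xi-xbar)(yi-ybar))
n = 6, xbar = 71/6 ≈ 11.833333, ybar = 71/6 ≈ 11.833333
sum((xi-xbar)(yi-ybar)) = 665/6 ≈ 110.833333
Cov = 110.833333 / 6 = 665/36 ≈ 18.472222

18.4722


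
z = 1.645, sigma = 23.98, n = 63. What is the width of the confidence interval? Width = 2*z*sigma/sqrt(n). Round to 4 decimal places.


width = 2*z*sigma/sqrt(n)
2*z*sigma = 2 * 1.645 * 23.98 = 78.8942
sqrt(63) ≈ 7.937254
width = 78.8942 / 7.937254 ≈ 9.939735

9.9397


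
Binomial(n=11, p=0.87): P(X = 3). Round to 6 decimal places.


P = C(n,k) * p^k * (1-p)^(n-k)
C(11,3) = 165
p^k = 0.87^3 = 0.658503
(1-p)^(n-k) = 0.13^8 ≈ 0.00000008157307
P = 165 * 0.658503 * 0.00000008157307 ≈ 0.000009

0.000009


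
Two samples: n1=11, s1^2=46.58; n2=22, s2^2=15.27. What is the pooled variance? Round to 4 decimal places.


sp^2 = ((n1-1)*s1^2 + (n2-1)*s2^2)/(n1+n2-2)
(n1-1)*s1^2 = 10 * 46.58 = 465.8
(n2-1)*s2^2 = 21 * 15.27 = 320.67
numerator = 465.8 + 320.67 = 786.47
n1+n2-2 = 31
sp^2 = 786.47 / 31 = 25.37

25.3700


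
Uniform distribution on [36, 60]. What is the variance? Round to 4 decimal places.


Var = (b-a)^2 / 12
(b-a)^2 = (60 - 36)^2 = 576
Var = 576/12 = 48

48.0000


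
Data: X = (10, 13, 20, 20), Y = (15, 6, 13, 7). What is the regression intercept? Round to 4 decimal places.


a = ybar - b*xbar, where b = sum((xi-xbar)(yi-ybar)) / sum((xi-xbar)^2)
n = 4, xbar = 63/4 = 15.75, ybar = 41/4 = 10.25
Sxy = sum((xi-xbar)(yi-ybar)) = -17.75
Sxx = sum((xi-xbar)^2) = 76.75
b = Sxy / Sxx = -71/307 ≈ -0.231270
a = 10.25 - (-0.231270) * 15.75 = 4265/307 ≈ 13.892508

13.8925


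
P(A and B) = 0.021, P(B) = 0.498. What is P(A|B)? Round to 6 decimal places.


P(A|B) = P(A and B) / P(B) = 0.021 / 0.498 = 7/166 ≈ 0.04216867

0.042169


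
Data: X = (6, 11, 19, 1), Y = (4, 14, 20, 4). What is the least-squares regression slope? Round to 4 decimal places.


b = sum((xi-xbar)(yi-ybar)) / sum((xi-xbar)^2)
n = 4, xbar = 37/4 = 9.25, ybar = 42/4 = 10.5
Sxy = sum((xi-xbar)(yi-ybar)) = 173.5
Sxx = sum((xi-xbar)^2) = 176.75
b = Sxy / Sxx = 694/707 ≈ 0.981612

0.9816


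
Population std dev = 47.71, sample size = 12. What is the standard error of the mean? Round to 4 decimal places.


SE = sigma / sqrt(n)
sqrt(12) ≈ 3.464102
SE = 47.71 / 3.464102 ≈ 13.772691

13.7727


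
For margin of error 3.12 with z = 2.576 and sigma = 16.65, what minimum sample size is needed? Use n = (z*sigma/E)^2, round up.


z*sigma/E = 2.576 * 16.65 / 3.12 = 17871/1300 ≈ 13.746923
(z*sigma/E)^2 ≈ 188.977894
round up: n = 189

189


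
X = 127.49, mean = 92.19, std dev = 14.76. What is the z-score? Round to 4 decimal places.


z = (X - mu) / sigma
X - mu = 127.49 - 92.19 = 35.3
z = 35.3 / 14.76 = 1765/738 ≈ 2.391599

2.3916


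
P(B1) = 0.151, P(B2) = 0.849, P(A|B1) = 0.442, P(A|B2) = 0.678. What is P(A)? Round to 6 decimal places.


P(A) = P(A|B1)*P(B1) + P(A|B2)*P(B2)
P(A|B1)*P(B1) = 0.442 * 0.151 = 0.066742
P(A|B2)*P(B2) = 0.678 * 0.849 = 0.575622
P(A) = 0.066742 + 0.575622 = 0.642364

0.642364


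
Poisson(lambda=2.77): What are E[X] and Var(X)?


E[X] = Var(X) = lambda = 2.77

2.77, 2.77


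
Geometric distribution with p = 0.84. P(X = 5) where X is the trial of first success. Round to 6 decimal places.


P = (1-p)^(k-1) * p
(1-p)^(k-1) = 0.16^4 = 0.00065536
P = 0.00065536 * 0.84 = 0.0005505024

0.000551


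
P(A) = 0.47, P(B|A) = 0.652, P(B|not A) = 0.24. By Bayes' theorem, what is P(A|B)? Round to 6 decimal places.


P(A|B) = P(B|A)*P(A) / P(B), P(B) = P(B|A)*P(A) + P(B|not A)*P(not A)
P(B|A)*P(A) = 0.652 * 0.47 = 0.30644
P(B|not A)*P(not A) = 0.24 * 0.53 = 0.1272
P(B) = 0.30644 + 0.1272 = 0.43364
P(A|B) = 0.30644 / 0.43364 ≈ 0.70666913

0.706669


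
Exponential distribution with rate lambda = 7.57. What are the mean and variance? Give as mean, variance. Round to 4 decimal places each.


mean = 1/lam, var = 1/lam^2
mean = 1 / 7.57 = 100/757 ≈ 0.132100
lam^2 = 7.57^2 = 57.3049
var = 1 / 57.3049 ≈ 0.017451

0.1321, 0.0175


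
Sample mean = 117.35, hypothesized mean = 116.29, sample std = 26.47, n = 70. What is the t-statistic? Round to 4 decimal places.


t = (xbar - mu0) / (s/sqrt(n))
xbar - mu0 = 117.35 - 116.29 = 1.06
sqrt(70) ≈ 8.36660027
s/sqrt(n) = 26.47 / 8.36660027 ≈ 3.16377013
t = 1.06 / 3.16377013 ≈ 0.335043

0.3350


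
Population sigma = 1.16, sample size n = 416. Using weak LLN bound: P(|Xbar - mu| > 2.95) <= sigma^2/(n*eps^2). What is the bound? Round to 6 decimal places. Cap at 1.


bound = min(1, sigma^2/(n*eps^2))
sigma^2 = 1.16^2 = 1.3456
n*eps^2 = 416 * 2.95^2 = 416 * 8.7025 = 3620.24
sigma^2/(n*eps^2) = 1.3456 / 3620.24 ≈ 0.00037169

0.000372


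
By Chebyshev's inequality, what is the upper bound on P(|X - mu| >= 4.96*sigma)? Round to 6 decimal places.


P <= 1/k^2
k^2 = 4.96^2 = 24.6016
1/k^2 = 1 / 24.6016 ≈ 0.04064776

0.040648


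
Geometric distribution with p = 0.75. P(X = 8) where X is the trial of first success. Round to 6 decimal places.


P = (1-p)^(k-1) * p
(1-p)^(k-1) = 0.25^7 ≈ 0.00006103516
P = 0.00006103516 * 0.75 ≈ 0.00004577637

0.000046


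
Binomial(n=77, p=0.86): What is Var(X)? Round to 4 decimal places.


Var = n*p*(1-p) = 77 * 0.86 * 0.14 = 9.2708

9.2708


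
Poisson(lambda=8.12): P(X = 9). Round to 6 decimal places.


P = e^(-lam) * lam^k / k!
e^(-8.12) ≈ 0.0002975287
lam^k = 8.12^9 ≈ 153463204.715390
k! = 9! = 362880
P = 0.0002975287 * 153463204.715390 / 362880 ≈ 0.125826

0.125826


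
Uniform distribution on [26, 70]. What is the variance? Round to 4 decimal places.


Var = (b-a)^2 / 12
(b-a)^2 = (70 - 26)^2 = 1936
Var = 1936/12 ≈ 161.333333

161.3333


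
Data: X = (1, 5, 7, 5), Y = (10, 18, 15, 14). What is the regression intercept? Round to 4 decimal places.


a = ybar - b*xbar, where b = sum((xi-xbar)(yi-ybar)) / sum((xi-xbar)^2)
n = 4, xbar = 18/4 = 4.5, ybar = 57/4 = 14.25
Sxy = sum((xi-xbar)(yi-ybar)) = 18.5
Sxx = sum((xi-xbar)^2) = 19
b = Sxy / Sxx = 37/38 ≈ 0.973684
a = 14.25 - 0.973684 * 4.5 = 375/38 ≈ 9.868421

9.8684


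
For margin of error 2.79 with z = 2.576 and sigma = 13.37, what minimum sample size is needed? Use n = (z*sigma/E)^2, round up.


z*sigma/E = 2.576 * 13.37 / 2.79 ≈ 12.344487
(z*sigma/E)^2 ≈ 152.386371
round up: n = 153

153


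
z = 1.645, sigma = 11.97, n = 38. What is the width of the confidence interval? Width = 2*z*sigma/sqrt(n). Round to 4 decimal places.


width = 2*z*sigma/sqrt(n)
2*z*sigma = 2 * 1.645 * 11.97 = 39.3813
sqrt(38) ≈ 6.164414
width = 39.3813 / 6.164414 ≈ 6.388490

6.3885


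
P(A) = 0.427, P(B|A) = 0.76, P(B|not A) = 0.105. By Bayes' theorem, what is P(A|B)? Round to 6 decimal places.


P(A|B) = P(B|A)*P(A) / P(B), P(B) = P(B|A)*P(A) + P(B|not A)*P(not A)
P(B|A)*P(A) = 0.76 * 0.427 = 0.32452
P(B|not A)*P(not A) = 0.105 * 0.573 = 0.060165
P(B) = 0.32452 + 0.060165 = 0.384685
P(A|B) = 0.32452 / 0.384685 ≈ 0.84359931

0.843599


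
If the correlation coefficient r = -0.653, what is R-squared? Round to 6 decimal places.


R^2 = r^2 = (-0.653)^2 = 0.426409

0.426409


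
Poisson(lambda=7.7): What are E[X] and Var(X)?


E[X] = Var(X) = lambda = 7.7

7.7, 7.7


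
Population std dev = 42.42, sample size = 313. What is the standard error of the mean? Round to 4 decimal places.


SE = sigma / sqrt(n)
sqrt(313) ≈ 17.691806
SE = 42.42 / 17.691806 ≈ 2.397720

2.3977


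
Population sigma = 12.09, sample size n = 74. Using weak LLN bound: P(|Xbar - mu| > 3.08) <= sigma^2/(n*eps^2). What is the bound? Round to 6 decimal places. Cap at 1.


bound = min(1, sigma^2/(n*eps^2))
sigma^2 = 12.09^2 = 146.1681
n*eps^2 = 74 * 3.08^2 = 74 * 9.4864 = 701.9936
sigma^2/(n*eps^2) = 146.1681 / 701.9936 ≈ 0.20821856

0.208219


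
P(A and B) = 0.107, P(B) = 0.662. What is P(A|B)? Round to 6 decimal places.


P(A|B) = P(A and B) / P(B) = 0.107 / 0.662 = 107/662 ≈ 0.16163142

0.161631


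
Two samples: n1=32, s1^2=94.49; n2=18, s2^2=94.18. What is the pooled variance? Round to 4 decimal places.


sp^2 = ((n1-1)*s1^2 + (n2-1)*s2^2)/(n1+n2-2)
(n1-1)*s1^2 = 31 * 94.49 = 2929.19
(n2-1)*s2^2 = 17 * 94.18 = 1601.06
numerator = 2929.19 + 1601.06 = 4530.25
n1+n2-2 = 48
sp^2 = 4530.25 / 48 = 18121/192 ≈ 94.380208

94.3802


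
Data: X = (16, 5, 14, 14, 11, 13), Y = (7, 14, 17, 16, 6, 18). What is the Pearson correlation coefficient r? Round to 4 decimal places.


r = sum((xi-xbar)(yi-ybar)) / sqrt(sum((xi-xbar)^2) * sum((yi-ybar)^2))
n = 6, xbar = 73/6 ≈ 12.166667, ybar = 78/6 = 13
Sxy = sum((xi-xbar)(yi-ybar)) = -5
Sxx = sum((xi-xbar)^2) = 449/6 ≈ 74.833333
Syy = sum((yi-ybar)^2) = 136
sqrt(Sxx*Syy) ≈ 100.882770
r = Sxy / sqrt(Sxx*Syy) = -5 / 100.882770 ≈ -0.049562

-0.0496


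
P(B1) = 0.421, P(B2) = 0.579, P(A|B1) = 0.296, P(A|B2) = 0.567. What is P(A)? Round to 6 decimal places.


P(A) = P(A|B1)*P(B1) + P(A|B2)*P(B2)
P(A|B1)*P(B1) = 0.296 * 0.421 = 0.124616
P(A|B2)*P(B2) = 0.567 * 0.579 = 0.328293
P(A) = 0.124616 + 0.328293 = 0.452909

0.452909


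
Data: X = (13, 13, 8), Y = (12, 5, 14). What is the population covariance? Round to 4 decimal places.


Cov = (1/n)*sum((xi-xbar)(yi-ybar))
n = 3, xbar = 34/3 ≈ 11.333333, ybar = 31/3 ≈ 10.333333
sum((xi-xbar)(yi-ybar)) = -55/3 ≈ -18.333333
Cov = -18.333333 / 3 = -55/9 ≈ -6.111111

-6.1111


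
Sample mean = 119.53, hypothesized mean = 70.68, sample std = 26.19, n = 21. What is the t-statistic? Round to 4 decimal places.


t = (xbar - mu0) / (s/sqrt(n))
xbar - mu0 = 119.53 - 70.68 = 48.85
sqrt(21) ≈ 4.58257569
s/sqrt(n) = 26.19 / 4.58257569 ≈ 5.71512655
t = 48.85 / 5.71512655 ≈ 8.547492

8.5475


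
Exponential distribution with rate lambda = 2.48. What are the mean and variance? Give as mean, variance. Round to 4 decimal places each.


mean = 1/lam, var = 1/lam^2
mean = 1 / 2.48 = 25/62 ≈ 0.403226
lam^2 = 2.48^2 = 6.1504
var = 1 / 6.1504 = 625/3844 ≈ 0.162591

0.4032, 0.1626


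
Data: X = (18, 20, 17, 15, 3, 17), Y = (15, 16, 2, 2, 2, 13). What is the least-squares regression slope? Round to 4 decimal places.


b = sum((xi-xbar)(yi-ybar)) / sum((xi-xbar)^2)
n = 6, xbar = 90/6 = 15, ybar = 50/6 = 25/3 ≈ 8.333333
Sxy = sum((xi-xbar)(yi-ybar)) = 131
Sxx = sum((xi-xbar)^2) = 186
b = Sxy / Sxx = 131/186 ≈ 0.704301

0.7043


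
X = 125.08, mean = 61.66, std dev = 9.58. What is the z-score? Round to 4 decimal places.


z = (X - mu) / sigma
X - mu = 125.08 - 61.66 = 63.42
z = 63.42 / 9.58 = 3171/479 ≈ 6.620042

6.6200


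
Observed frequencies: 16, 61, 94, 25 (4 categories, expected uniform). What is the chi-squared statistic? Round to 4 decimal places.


chi2 = sum((O-E)^2/E), E = total/4
total = 196, E = 196/4 = 49
(16 - 49)^2 / 49 = 1089 / 49 = 1089/49 ≈ 22.224490
(61 - 49)^2 / 49 = 144 / 49 = 144/49 ≈ 2.938776
(94 - 49)^2 / 49 = 2025 / 49 = 2025/49 ≈ 41.326531
(25 - 49)^2 / 49 = 576 / 49 = 576/49 ≈ 11.755102
chi2 = 3834/49 ≈ 78.244898

78.2449


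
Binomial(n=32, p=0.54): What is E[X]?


E[X] = n*p = 32 * 0.54 = 17.28

17.28


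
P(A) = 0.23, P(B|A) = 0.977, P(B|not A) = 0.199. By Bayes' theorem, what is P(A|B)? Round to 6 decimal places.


P(A|B) = P(B|A)*P(A) / P(B), P(B) = P(B|A)*P(A) + P(B|not A)*P(not A)
P(B|A)*P(A) = 0.977 * 0.23 = 0.22471
P(B|not A)*P(not A) = 0.199 * 0.77 = 0.15323
P(B) = 0.22471 + 0.15323 = 0.37794
P(A|B) = 0.22471 / 0.37794 ≈ 0.59456527

0.594565


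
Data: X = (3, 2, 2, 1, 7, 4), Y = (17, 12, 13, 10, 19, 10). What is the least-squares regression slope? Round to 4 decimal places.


b = sum((xi-xbar)(yi-ybar)) / sum((xi-xbar)^2)
n = 6, xbar = 19/6 ≈ 3.166667, ybar = 81/6 = 13.5
Sxy = sum((xi-xbar)(yi-ybar)) = 27.5
Sxx = sum((xi-xbar)^2) = 137/6 ≈ 22.833333
b = Sxy / Sxx = 165/137 ≈ 1.204380

1.2044


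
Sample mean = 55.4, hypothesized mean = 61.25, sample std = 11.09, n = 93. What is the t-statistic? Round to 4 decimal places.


t = (xbar - mu0) / (s/sqrt(n))
xbar - mu0 = 55.4 - 61.25 = -5.85
sqrt(93) ≈ 9.64365076
s/sqrt(n) = 11.09 / 9.64365076 ≈ 1.14997943
t = -5.85 / 1.14997943 ≈ -5.087048

-5.0870


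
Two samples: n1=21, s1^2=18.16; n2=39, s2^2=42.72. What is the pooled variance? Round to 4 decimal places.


sp^2 = ((n1-1)*s1^2 + (n2-1)*s2^2)/(n1+n2-2)
(n1-1)*s1^2 = 20 * 18.16 = 363.2
(n2-1)*s2^2 = 38 * 42.72 = 1623.36
numerator = 363.2 + 1623.36 = 1986.56
n1+n2-2 = 58
sp^2 = 1986.56 / 58 = 24832/725 ≈ 34.251034

34.2510


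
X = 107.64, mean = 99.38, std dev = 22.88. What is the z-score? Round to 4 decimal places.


z = (X - mu) / sigma
X - mu = 107.64 - 99.38 = 8.26
z = 8.26 / 22.88 = 413/1144 ≈ 0.361014

0.3610


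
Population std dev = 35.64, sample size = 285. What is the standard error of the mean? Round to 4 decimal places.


SE = sigma / sqrt(n)
sqrt(285) ≈ 16.881943
SE = 35.64 / 16.881943 ≈ 2.111131

2.1111


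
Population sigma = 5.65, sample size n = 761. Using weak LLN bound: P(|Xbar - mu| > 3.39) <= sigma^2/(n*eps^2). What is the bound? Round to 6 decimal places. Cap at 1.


bound = min(1, sigma^2/(n*eps^2))
sigma^2 = 5.65^2 = 31.9225
n*eps^2 = 761 * 3.39^2 = 761 * 11.4921 = 8745.4881
sigma^2/(n*eps^2) = 31.9225 / 8745.4881 = 25/6849 ≈ 0.00365017

0.003650


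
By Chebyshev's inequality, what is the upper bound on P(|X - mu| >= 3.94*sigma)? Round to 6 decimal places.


P <= 1/k^2
k^2 = 3.94^2 = 15.5236
1/k^2 = 1 / 15.5236 ≈ 0.06441805

0.064418


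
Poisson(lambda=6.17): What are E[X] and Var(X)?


E[X] = Var(X) = lambda = 6.17

6.17, 6.17


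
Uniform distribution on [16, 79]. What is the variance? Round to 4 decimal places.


Var = (b-a)^2 / 12
(b-a)^2 = (79 - 16)^2 = 3969
Var = 3969/12 = 330.75

330.7500


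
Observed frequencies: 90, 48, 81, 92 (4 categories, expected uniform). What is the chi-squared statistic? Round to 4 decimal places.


chi2 = sum((O-E)^2/E), E = total/4
total = 311, E = 311/4 = 77.75
(90 - 77.75)^2 / 77.75 = 150.0625 / 77.75 = 2401/1244 ≈ 1.930064
(48 - 77.75)^2 / 77.75 = 885.0625 / 77.75 = 14161/1244 ≈ 11.383441
(81 - 77.75)^2 / 77.75 = 10.5625 / 77.75 = 169/1244 ≈ 0.135852
(92 - 77.75)^2 / 77.75 = 203.0625 / 77.75 = 3249/1244 ≈ 2.611736
chi2 = 4995/311 ≈ 16.061093

16.0611


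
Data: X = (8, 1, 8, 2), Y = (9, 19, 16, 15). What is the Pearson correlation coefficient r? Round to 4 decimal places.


r = sum((xi-xbar)(yi-ybar)) / sqrt(sum((xi-xbar)^2) * sum((yi-ybar)^2))
n = 4, xbar = 19/4 = 4.75, ybar = 59/4 = 14.75
Sxy = sum((xi-xbar)(yi-ybar)) = -31.25
Sxx = sum((xi-xbar)^2) = 42.75
Syy = sum((yi-ybar)^2) = 52.75
sqrt(Sxx*Syy) ≈ 47.487498
r = Sxy / sqrt(Sxx*Syy) = -31.25 / 47.487498 ≈ -0.658068

-0.6581


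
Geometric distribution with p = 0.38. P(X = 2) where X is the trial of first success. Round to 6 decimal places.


P = (1-p)^(k-1) * p
(1-p)^(k-1) = 0.62^1 = 0.62
P = 0.62 * 0.38 = 0.2356

0.235600


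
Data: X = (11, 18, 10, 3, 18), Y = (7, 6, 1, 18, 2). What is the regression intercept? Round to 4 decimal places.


a = ybar - b*xbar, where b = sum((xi-xbar)(yi-ybar)) / sum((xi-xbar)^2)
n = 5, xbar = 60/5 = 12, ybar = 34/5 = 6.8
Sxy = sum((xi-xbar)(yi-ybar)) = -123
Sxx = sum((xi-xbar)^2) = 158
b = Sxy / Sxx = -123/158 ≈ -0.778481
a = 6.8 - (-0.778481) * 12 = 6376/395 ≈ 16.141772

16.1418


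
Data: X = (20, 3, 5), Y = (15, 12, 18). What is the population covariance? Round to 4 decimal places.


Cov = (1/n)*sum((xi-xbar)(yi-ybar))
n = 3, xbar = 28/3 ≈ 9.333333, ybar = 45/3 = 15
sum((xi-xbar)(yi-ybar)) = 6
Cov = 6 / 3 = 2

2.0000


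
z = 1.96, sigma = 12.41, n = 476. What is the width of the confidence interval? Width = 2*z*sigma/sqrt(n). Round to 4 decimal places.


width = 2*z*sigma/sqrt(n)
2*z*sigma = 2 * 1.96 * 12.41 = 48.6472
sqrt(476) ≈ 21.817424
width = 48.6472 / 21.817424 ≈ 2.229741

2.2297


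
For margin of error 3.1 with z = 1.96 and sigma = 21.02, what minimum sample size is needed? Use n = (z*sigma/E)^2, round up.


z*sigma/E = 1.96 * 21.02 / 3.1 = 51499/3875 ≈ 13.290065
(z*sigma/E)^2 ≈ 176.625815
round up: n = 177

177


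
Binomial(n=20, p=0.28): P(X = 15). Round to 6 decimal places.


P = C(n,k) * p^k * (1-p)^(n-k)
C(20,15) = 15504
p^k = 0.28^15 ≈ 0.000000005097655
(1-p)^(n-k) = 0.72^5 ≈ 0.1934918
P = 15504 * 0.000000005097655 * 0.1934918 ≈ 0.000015

0.000015


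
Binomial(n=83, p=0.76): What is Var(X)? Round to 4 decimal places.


Var = n*p*(1-p) = 83 * 0.76 * 0.24 = 15.1392

15.1392


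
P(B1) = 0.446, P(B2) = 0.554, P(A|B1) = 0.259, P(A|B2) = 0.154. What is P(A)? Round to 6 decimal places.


P(A) = P(A|B1)*P(B1) + P(A|B2)*P(B2)
P(A|B1)*P(B1) = 0.259 * 0.446 = 0.115514
P(A|B2)*P(B2) = 0.154 * 0.554 = 0.085316
P(A) = 0.115514 + 0.085316 = 0.20083

0.200830


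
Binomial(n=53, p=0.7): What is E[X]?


E[X] = n*p = 53 * 0.7 = 37.1

37.1


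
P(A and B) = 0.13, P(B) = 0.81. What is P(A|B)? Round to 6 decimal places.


P(A|B) = P(A and B) / P(B) = 0.13 / 0.81 = 13/81 ≈ 0.16049383

0.160494


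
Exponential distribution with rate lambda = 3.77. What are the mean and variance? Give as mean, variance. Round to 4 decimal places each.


mean = 1/lam, var = 1/lam^2
mean = 1 / 3.77 = 100/377 ≈ 0.265252
lam^2 = 3.77^2 = 14.2129
var = 1 / 14.2129 ≈ 0.070359

0.2653, 0.0704


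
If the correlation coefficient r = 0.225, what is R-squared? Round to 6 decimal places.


R^2 = r^2 = (0.225)^2 = 0.050625

0.050625


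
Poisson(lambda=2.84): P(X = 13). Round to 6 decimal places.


P = e^(-lam) * lam^k / k!
e^(-2.84) ≈ 0.05842567
lam^k = 2.84^13 ≈ 781876.968801
k! = 13! = 6227020800
P = 0.05842567 * 781876.968801 / 6227020800 ≈ 0.000007

0.000007


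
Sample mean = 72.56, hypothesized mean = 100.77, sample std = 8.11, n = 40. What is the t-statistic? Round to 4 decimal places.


t = (xbar - mu0) / (s/sqrt(n))
xbar - mu0 = 72.56 - 100.77 = -28.21
sqrt(40) ≈ 6.32455532
s/sqrt(n) = 8.11 / 6.32455532 ≈ 1.28230359
t = -28.21 / 1.28230359 ≈ -21.999470

-21.9995


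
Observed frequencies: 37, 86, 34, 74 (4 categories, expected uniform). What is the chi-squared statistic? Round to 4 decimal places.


chi2 = sum((O-E)^2/E), E = total/4
total = 231, E = 231/4 = 57.75
(37 - 57.75)^2 / 57.75 = 430.5625 / 57.75 = 6889/924 ≈ 7.455628
(86 - 57.75)^2 / 57.75 = 798.0625 / 57.75 = 12769/924 ≈ 13.819264
(34 - 57.75)^2 / 57.75 = 564.0625 / 57.75 = 9025/924 ≈ 9.767316
(74 - 57.75)^2 / 57.75 = 264.0625 / 57.75 = 4225/924 ≈ 4.572511
chi2 = 8227/231 ≈ 35.614719

35.6147


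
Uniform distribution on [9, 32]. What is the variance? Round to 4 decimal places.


Var = (b-a)^2 / 12
(b-a)^2 = (32 - 9)^2 = 529
Var = 529/12 ≈ 44.083333

44.0833


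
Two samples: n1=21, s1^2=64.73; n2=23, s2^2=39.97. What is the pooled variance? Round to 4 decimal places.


sp^2 = ((n1-1)*s1^2 + (n2-1)*s2^2)/(n1+n2-2)
(n1-1)*s1^2 = 20 * 64.73 = 1294.6
(n2-1)*s2^2 = 22 * 39.97 = 879.34
numerator = 1294.6 + 879.34 = 2173.94
n1+n2-2 = 42
sp^2 = 2173.94 / 42 = 108697/2100 ≈ 51.760476

51.7605


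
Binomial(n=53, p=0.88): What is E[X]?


E[X] = n*p = 53 * 0.88 = 46.64

46.64


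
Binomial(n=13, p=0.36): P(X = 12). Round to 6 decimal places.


P = C(n,k) * p^k * (1-p)^(n-k)
C(13,12) = 13
p^k = 0.36^12 ≈ 0.000004738381
(1-p)^(n-k) = 0.64^1 = 0.64
P = 13 * 0.000004738381 * 0.64 ≈ 0.000039

0.000039


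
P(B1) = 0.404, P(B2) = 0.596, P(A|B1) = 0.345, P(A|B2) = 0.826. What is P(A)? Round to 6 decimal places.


P(A) = P(A|B1)*P(B1) + P(A|B2)*P(B2)
P(A|B1)*P(B1) = 0.345 * 0.404 = 0.13938
P(A|B2)*P(B2) = 0.826 * 0.596 = 0.492296
P(A) = 0.13938 + 0.492296 = 0.631676

0.631676


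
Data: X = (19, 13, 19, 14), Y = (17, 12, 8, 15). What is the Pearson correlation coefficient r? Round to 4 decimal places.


r = sum((xi-xbar)(yi-ybar)) / sqrt(sum((xi-xbar)^2) * sum((yi-ybar)^2))
n = 4, xbar = 65/4 = 16.25, ybar = 52/4 = 13
Sxy = sum((xi-xbar)(yi-ybar)) = -4
Sxx = sum((xi-xbar)^2) = 30.75
Syy = sum((yi-ybar)^2) = 46
sqrt(Sxx*Syy) ≈ 37.609839
r = Sxy / sqrt(Sxx*Syy) = -4 / 37.609839 ≈ -0.106355

-0.1064


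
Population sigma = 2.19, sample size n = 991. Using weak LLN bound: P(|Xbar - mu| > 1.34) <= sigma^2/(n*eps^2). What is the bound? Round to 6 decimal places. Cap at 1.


bound = min(1, sigma^2/(n*eps^2))
sigma^2 = 2.19^2 = 4.7961
n*eps^2 = 991 * 1.34^2 = 991 * 1.7956 = 1779.4396
sigma^2/(n*eps^2) = 4.7961 / 1779.4396 ≈ 0.00269529

0.002695


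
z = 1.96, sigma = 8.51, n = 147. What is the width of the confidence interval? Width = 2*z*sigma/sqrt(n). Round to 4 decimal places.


width = 2*z*sigma/sqrt(n)
2*z*sigma = 2 * 1.96 * 8.51 = 33.3592
sqrt(147) ≈ 12.124356
width = 33.3592 / 12.124356 ≈ 2.751420

2.7514


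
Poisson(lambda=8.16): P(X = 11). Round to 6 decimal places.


P = e^(-lam) * lam^k / k!
e^(-8.16) ≈ 0.0002858624
lam^k = 8.16^11 ≈ 10680503982.483300
k! = 11! = 39916800
P = 0.0002858624 * 10680503982.483300 / 39916800 ≈ 0.076488

0.076488


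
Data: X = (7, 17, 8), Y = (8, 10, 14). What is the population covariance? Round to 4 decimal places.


Cov = (1/n)*sum((xi-xbar)(yi-ybar))
n = 3, xbar = 32/3 ≈ 10.666667, ybar = 32/3 ≈ 10.666667
sum((xi-xbar)(yi-ybar)) = -10/3 ≈ -3.333333
Cov = -3.333333 / 3 = -10/9 ≈ -1.111111

-1.1111


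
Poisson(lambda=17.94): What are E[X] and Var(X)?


E[X] = Var(X) = lambda = 17.94

17.94, 17.94


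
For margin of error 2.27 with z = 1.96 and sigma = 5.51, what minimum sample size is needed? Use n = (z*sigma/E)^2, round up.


z*sigma/E = 1.96 * 5.51 / 2.27 = 26999/5675 ≈ 4.757533
(z*sigma/E)^2 ≈ 22.634121
round up: n = 23

23


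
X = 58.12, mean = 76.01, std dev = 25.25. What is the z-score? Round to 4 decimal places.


z = (X - mu) / sigma
X - mu = 58.12 - 76.01 = -17.89
z = -17.89 / 25.25 = -1789/2525 ≈ -0.708515

-0.7085


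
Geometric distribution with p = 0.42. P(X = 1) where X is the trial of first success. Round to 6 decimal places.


P = (1-p)^(k-1) * p
(1-p)^(k-1) = 0.58^0 = 1
P = 1 * 0.42 = 0.42

0.420000


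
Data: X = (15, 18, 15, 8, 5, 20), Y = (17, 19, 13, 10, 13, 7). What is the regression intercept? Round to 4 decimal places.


a = ybar - b*xbar, where b = sum((xi-xbar)(yi-ybar)) / sum((xi-xbar)^2)
n = 6, xbar = 81/6 = 13.5, ybar = 79/6 ≈ 13.166667
Sxy = sum((xi-xbar)(yi-ybar)) = 10.5
Sxx = sum((xi-xbar)^2) = 169.5
b = Sxy / Sxx = 7/113 ≈ 0.061947
a = 13.166667 - 0.061947 * 13.5 = 4180/339 ≈ 12.330383

12.3304


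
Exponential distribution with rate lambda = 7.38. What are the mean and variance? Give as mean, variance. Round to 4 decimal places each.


mean = 1/lam, var = 1/lam^2
mean = 1 / 7.38 = 50/369 ≈ 0.135501
lam^2 = 7.38^2 = 54.4644
var = 1 / 54.4644 ≈ 0.018361

0.1355, 0.0184


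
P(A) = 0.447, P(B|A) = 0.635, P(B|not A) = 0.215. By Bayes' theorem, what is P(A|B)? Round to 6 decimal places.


P(A|B) = P(B|A)*P(A) / P(B), P(B) = P(B|A)*P(A) + P(B|not A)*P(not A)
P(B|A)*P(A) = 0.635 * 0.447 = 0.283845
P(B|not A)*P(not A) = 0.215 * 0.553 = 0.118895
P(B) = 0.283845 + 0.118895 = 0.40274
P(A|B) = 0.283845 / 0.40274 ≈ 0.70478472

0.704785


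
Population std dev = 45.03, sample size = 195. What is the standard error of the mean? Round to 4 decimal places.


SE = sigma / sqrt(n)
sqrt(195) ≈ 13.964240
SE = 45.03 / 13.964240 ≈ 3.224665

3.2247


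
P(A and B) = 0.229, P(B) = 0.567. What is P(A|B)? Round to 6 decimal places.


P(A|B) = P(A and B) / P(B) = 0.229 / 0.567 = 229/567 ≈ 0.40388007

0.403880


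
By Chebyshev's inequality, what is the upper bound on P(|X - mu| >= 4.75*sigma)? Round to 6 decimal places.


P <= 1/k^2
k^2 = 4.75^2 = 22.5625
1/k^2 = 1 / 22.5625 = 16/361 ≈ 0.04432133

0.044321


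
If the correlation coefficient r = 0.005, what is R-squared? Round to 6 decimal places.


R^2 = r^2 = (0.005)^2 = 0.000025

0.000025


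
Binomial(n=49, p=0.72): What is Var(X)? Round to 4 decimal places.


Var = n*p*(1-p) = 49 * 0.72 * 0.28 = 9.8784

9.8784


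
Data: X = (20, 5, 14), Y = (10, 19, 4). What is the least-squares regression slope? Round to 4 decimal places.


b = sum((xi-xbar)(yi-ybar)) / sum((xi-xbar)^2)
n = 3, xbar = 39/3 = 13, ybar = 33/3 = 11
Sxy = sum((xi-xbar)(yi-ybar)) = -78
Sxx = sum((xi-xbar)^2) = 114
b = Sxy / Sxx = -13/19 ≈ -0.684211

-0.6842


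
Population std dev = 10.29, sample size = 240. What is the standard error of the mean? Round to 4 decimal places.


SE = sigma / sqrt(n)
sqrt(240) ≈ 15.491933
SE = 10.29 / 15.491933 ≈ 0.664217

0.6642


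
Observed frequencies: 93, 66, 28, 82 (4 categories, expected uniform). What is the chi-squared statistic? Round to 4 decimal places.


chi2 = sum((O-E)^2/E), E = total/4
total = 269, E = 269/4 = 67.25
(93 - 67.25)^2 / 67.25 = 663.0625 / 67.25 = 10609/1076 ≈ 9.859665
(66 - 67.25)^2 / 67.25 = 1.5625 / 67.25 = 25/1076 ≈ 0.023234
(28 - 67.25)^2 / 67.25 = 1540.5625 / 67.25 = 24649/1076 ≈ 22.907993
(82 - 67.25)^2 / 67.25 = 217.5625 / 67.25 = 3481/1076 ≈ 3.235130
chi2 = 9691/269 ≈ 36.026022

36.0260


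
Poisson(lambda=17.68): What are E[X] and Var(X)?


E[X] = Var(X) = lambda = 17.68

17.68, 17.68


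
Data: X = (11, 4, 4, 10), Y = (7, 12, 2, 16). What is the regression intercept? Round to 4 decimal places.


a = ybar - b*xbar, where b = sum((xi-xbar)(yi-ybar)) / sum((xi-xbar)^2)
n = 4, xbar = 29/4 = 7.25, ybar = 37/4 = 9.25
Sxy = sum((xi-xbar)(yi-ybar)) = 24.75
Sxx = sum((xi-xbar)^2) = 42.75
b = Sxy / Sxx = 11/19 ≈ 0.578947
a = 9.25 - 0.578947 * 7.25 = 96/19 ≈ 5.052632

5.0526
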